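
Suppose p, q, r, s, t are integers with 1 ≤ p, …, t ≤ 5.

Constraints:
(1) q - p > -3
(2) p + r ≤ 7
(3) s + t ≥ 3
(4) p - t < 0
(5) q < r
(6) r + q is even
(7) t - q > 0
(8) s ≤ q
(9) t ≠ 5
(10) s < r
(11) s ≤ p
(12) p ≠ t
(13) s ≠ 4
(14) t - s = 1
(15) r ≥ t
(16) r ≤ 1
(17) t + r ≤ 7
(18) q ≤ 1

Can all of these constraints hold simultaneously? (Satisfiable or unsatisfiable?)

Unsatisfiable

From constraints 8 and 18: s ≤ q ≤ 1. From constraints 15 and 16: t ≤ r ≤ 1. Hence s + t ≤ 2. But constraint 3 requires s + t ≥ 3, and 3 > 2. Contradiction.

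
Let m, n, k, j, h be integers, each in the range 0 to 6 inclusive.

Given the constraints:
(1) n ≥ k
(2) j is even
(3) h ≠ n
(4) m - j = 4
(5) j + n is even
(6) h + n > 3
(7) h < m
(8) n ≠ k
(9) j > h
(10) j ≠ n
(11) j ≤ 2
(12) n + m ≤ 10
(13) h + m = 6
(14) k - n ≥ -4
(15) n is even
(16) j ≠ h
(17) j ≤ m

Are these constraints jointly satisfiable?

Satisfiable

Take m = 6, n = 4, k = 2, j = 2, h = 0. Then constraint 4: m - j = 4; constraint 6: h + n = 4; constraint 12: n + m = 10, and every other listed constraint is also met.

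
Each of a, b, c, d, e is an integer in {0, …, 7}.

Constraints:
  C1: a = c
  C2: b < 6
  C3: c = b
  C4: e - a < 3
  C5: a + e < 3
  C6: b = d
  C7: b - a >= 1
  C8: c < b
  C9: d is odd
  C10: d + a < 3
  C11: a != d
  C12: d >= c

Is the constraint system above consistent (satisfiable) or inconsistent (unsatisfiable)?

From constraints 1, 3, and 6, a = c = b = d, so a = d. But constraint 11 says a ≠ d. Contradiction.

Unsatisfiable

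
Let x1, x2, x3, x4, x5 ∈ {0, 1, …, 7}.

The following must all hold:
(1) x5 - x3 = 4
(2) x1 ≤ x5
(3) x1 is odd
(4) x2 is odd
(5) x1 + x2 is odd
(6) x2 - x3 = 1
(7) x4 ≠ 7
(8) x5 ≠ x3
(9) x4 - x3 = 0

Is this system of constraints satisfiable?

Constraint 3 makes x1 odd and constraint 4 makes x2 odd, so x1 + x2 must be even. Constraint 5 says x1 + x2 is odd — contradiction.

Unsatisfiable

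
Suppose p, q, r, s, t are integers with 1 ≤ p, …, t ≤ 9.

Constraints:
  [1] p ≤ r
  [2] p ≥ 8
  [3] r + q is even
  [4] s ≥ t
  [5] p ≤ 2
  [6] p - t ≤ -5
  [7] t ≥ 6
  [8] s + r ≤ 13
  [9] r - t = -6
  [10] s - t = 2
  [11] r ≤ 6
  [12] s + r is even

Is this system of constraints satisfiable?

From constraints 4 and 7: s ≥ t ≥ 6. From constraints 1 and 2: r ≥ p ≥ 8. Hence s + r ≥ 14. But constraint 8 requires s + r ≤ 13, and 13 < 14. Contradiction.

Unsatisfiable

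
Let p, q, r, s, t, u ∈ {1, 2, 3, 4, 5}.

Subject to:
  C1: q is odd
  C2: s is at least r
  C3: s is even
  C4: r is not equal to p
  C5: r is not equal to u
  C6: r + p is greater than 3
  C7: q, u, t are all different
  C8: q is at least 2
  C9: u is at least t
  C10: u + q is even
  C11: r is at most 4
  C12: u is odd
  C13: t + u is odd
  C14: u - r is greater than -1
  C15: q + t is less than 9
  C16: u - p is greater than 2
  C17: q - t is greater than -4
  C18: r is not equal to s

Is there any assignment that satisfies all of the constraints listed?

Try p = 2, q = 3, r = 3, s = 4, t = 4, u = 5.
Check constraint 6: r + p = 5; constraint 14: u - r = 2; constraint 15: q + t = 7. The remaining constraints are straightforward to verify.

Satisfiable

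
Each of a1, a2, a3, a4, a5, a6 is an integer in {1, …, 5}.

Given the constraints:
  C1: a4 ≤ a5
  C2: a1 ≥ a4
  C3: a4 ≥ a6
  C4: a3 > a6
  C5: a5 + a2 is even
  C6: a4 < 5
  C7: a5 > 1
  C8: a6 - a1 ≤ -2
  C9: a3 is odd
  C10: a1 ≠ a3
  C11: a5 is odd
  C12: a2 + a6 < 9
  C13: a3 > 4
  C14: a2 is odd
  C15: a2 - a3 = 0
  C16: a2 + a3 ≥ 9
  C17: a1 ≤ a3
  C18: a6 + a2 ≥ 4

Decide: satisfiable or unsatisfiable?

Satisfiable

The assignment a1 = 4, a2 = 5, a3 = 5, a4 = 4, a5 = 5, a6 = 2 works:
  constraint 8 holds since a6 - a1 = -2.
  constraint 12 holds since a2 + a6 = 7.
  constraint 15 holds since a2 - a3 = 0.
The rest check out directly.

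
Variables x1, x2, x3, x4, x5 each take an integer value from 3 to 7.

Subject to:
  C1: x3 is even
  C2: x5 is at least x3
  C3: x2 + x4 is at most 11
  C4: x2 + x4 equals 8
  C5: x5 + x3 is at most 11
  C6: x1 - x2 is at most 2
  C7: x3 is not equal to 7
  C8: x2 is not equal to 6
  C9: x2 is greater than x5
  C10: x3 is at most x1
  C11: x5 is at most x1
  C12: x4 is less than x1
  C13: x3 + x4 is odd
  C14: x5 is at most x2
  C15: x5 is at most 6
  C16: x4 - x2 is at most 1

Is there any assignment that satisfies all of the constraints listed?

Satisfiable

Take x1 = 7, x2 = 5, x3 = 4, x4 = 3, x5 = 4. Then constraint 3: x2 + x4 = 8; constraint 4: x2 + x4 = 8, and every other listed constraint is also met.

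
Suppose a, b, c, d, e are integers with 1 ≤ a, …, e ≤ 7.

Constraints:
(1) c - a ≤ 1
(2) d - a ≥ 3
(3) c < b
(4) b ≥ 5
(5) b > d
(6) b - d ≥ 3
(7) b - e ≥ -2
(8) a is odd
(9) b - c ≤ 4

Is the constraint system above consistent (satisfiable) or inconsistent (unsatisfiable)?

Unsatisfiable

Constraints 1, 2, 6, and 9 give c − b ≥ -4, b − d ≥ 3, d − a ≥ 3, a − c ≥ -1.
Adding all 4 inequalities: the left sides telescope to 0, and the right sides sum to (-4) + 3 + 3 + (-1) = 1. So 0 ≥ 1, which is false.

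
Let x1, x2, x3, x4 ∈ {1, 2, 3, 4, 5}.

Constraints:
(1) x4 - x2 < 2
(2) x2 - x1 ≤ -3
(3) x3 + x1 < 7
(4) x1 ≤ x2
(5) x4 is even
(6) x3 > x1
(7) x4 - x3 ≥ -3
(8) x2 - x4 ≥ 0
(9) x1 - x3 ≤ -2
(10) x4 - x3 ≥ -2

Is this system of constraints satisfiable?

Constraints 2, 7, 8, and 9 give x4 − x3 ≥ -3, x3 − x1 ≥ 2, x1 − x2 ≥ 3, x2 − x4 ≥ 0.
Adding all 4 inequalities: the left sides telescope to 0, and the right sides sum to (-3) + 2 + 3 + 0 = 2. So 0 ≥ 2, which is false.

Unsatisfiable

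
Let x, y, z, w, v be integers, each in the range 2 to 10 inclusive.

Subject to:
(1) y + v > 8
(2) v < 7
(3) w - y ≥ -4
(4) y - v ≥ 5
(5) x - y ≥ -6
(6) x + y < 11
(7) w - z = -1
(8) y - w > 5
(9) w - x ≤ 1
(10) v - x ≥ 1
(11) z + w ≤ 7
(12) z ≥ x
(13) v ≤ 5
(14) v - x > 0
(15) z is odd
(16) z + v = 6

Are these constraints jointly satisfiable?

Constraints 3, 4, 9, and 10 give y − v ≥ 5, v − x ≥ 1, x − w ≥ -1, w − y ≥ -4.
Adding all 4 inequalities: the left sides telescope to 0, and the right sides sum to 5 + 1 + (-1) + (-4) = 1. So 0 ≥ 1, which is false.

Unsatisfiable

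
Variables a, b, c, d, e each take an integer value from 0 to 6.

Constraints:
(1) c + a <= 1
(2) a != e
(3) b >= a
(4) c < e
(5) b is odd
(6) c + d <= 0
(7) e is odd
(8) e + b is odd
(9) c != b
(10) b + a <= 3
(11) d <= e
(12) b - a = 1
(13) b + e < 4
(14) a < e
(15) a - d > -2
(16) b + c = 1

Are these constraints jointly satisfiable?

Unsatisfiable

Constraint 7 makes e odd and constraint 5 makes b odd, so e + b must be even. Constraint 8 says e + b is odd — contradiction.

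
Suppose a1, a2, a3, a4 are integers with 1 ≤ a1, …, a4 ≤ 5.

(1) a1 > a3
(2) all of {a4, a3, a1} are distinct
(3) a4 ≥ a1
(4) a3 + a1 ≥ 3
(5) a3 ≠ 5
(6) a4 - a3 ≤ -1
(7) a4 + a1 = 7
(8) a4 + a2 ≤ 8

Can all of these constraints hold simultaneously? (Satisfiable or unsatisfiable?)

Constraints 1, 3, and 6 give a1 ≤ a4, a4 < a3, a3 < a1. Chaining: a1 ≤ a4 < a3 < a1, which forces a1 < a1 — impossible.

Unsatisfiable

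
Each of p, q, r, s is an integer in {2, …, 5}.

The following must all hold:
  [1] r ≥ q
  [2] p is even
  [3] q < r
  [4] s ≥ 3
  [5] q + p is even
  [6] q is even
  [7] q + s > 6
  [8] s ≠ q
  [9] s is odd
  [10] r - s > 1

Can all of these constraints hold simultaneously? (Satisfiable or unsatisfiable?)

Satisfiable

Setting (p, q, r, s) = (4, 4, 5, 3) satisfies everything: constraint 2: p = 4 is even; constraint 7: q + s = 7; constraint 10: r - s = 2, and the others follow.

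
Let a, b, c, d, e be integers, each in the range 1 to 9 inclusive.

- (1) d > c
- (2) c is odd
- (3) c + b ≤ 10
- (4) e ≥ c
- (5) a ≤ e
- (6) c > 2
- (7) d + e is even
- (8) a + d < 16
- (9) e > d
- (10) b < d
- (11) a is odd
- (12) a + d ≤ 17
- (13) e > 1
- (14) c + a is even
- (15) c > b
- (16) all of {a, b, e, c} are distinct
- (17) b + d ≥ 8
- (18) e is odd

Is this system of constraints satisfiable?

One satisfying assignment is a = 7, b = 4, c = 5, d = 7, e = 9.
For the less obvious constraints — constraint 3: c + b = 9; constraint 8: a + d = 14 — and the others hold by inspection.

Satisfiable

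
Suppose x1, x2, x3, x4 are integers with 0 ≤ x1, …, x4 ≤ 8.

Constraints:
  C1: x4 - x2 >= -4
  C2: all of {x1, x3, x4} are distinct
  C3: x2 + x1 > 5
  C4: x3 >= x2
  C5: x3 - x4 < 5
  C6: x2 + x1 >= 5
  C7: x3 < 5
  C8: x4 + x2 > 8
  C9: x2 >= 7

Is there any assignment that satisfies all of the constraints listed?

From constraints 4 and 9: x3 ≥ x2 and x2 ≥ 7, so x3 ≥ 7. From constraint 7: x3 ≤ 4. But 4 < 7, so no value of x3 works.

Unsatisfiable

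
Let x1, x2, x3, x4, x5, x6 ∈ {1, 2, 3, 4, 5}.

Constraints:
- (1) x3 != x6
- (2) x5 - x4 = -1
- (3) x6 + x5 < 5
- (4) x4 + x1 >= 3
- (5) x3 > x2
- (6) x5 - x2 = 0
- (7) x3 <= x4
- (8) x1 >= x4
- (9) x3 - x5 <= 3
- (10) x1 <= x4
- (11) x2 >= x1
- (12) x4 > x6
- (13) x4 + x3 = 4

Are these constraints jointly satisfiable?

Unsatisfiable

Constraints 5, 7, 8, and 11 give x3 ≤ x4, x4 ≤ x1, x1 ≤ x2, x2 < x3. Chaining: x3 ≤ x4 ≤ x1 ≤ x2 < x3, which forces x3 < x3 — impossible.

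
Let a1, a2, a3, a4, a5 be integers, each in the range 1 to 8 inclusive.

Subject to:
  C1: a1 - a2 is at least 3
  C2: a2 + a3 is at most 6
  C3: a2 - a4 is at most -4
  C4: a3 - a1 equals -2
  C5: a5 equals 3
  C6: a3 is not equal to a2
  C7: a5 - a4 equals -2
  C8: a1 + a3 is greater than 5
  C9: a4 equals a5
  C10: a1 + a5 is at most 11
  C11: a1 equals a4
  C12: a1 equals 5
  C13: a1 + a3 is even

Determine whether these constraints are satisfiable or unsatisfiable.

Unsatisfiable

Constraint 12 fixes a1 = 5 and constraint 5 fixes a5 = 3. Constraints 9 and 11 give a1 = a4 = a5, so a1 = a5. But 5 ≠ 3 — contradiction.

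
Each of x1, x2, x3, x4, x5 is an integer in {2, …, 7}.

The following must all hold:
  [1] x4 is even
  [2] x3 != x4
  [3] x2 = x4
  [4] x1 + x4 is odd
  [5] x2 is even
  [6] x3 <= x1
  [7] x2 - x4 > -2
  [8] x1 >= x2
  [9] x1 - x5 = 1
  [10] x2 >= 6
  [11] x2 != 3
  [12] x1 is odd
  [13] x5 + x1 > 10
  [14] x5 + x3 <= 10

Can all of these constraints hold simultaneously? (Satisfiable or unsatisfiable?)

Satisfiable

The assignment x1 = 7, x2 = 6, x3 = 2, x4 = 6, x5 = 6 works:
  constraint 7 holds since x2 - x4 = 0.
  constraint 9 holds since x1 - x5 = 1.
The rest check out directly.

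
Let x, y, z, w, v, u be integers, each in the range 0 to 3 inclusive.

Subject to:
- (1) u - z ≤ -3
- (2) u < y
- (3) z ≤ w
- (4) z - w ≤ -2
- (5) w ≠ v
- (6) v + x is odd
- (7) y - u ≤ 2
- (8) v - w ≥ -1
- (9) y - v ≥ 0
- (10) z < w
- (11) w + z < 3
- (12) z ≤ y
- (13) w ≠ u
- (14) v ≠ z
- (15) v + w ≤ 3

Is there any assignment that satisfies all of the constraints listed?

Constraints 1, 4, 7, 8, and 9 give u − y ≥ -2, y − v ≥ 0, v − w ≥ -1, w − z ≥ 2, z − u ≥ 3.
Adding all 5 inequalities: the left sides telescope to 0, and the right sides sum to (-2) + 0 + (-1) + 2 + 3 = 2. So 0 ≥ 2, which is false.

Unsatisfiable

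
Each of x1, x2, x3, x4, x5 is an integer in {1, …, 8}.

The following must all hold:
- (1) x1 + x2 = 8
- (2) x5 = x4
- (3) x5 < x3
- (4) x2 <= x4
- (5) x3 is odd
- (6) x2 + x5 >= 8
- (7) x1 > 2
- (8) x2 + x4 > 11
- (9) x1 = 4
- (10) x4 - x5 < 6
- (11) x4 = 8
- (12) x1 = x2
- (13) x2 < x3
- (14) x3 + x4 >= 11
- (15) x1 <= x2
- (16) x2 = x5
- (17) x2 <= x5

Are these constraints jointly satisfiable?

Constraint 9 fixes x1 = 4 and constraint 11 fixes x4 = 8. Constraints 2, 12, and 16 give x1 = x2 = x5 = x4, so x1 = x4. But 4 ≠ 8 — contradiction.

Unsatisfiable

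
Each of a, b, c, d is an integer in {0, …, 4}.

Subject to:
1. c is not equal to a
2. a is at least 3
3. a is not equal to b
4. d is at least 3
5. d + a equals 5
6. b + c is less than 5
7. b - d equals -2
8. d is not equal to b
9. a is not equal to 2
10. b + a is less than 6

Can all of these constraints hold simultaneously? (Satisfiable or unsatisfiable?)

From constraint 4: d ≥ 3. From constraint 2: a ≥ 3. Hence d + a ≥ 6. But constraint 5 requires d + a = 5, and 5 < 6. Contradiction.

Unsatisfiable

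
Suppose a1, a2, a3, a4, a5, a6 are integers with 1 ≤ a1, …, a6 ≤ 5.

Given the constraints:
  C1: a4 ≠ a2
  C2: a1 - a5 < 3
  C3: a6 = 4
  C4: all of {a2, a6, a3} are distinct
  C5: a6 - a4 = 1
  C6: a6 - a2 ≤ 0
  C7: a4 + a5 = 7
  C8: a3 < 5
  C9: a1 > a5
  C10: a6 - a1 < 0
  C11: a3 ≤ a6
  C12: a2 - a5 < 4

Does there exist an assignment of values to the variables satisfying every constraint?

Try a1 = 5, a2 = 5, a3 = 1, a4 = 3, a5 = 4, a6 = 4.
Check constraint 2: a1 - a5 = 1; constraint 5: a6 - a4 = 1; constraint 6: a6 - a2 = -1. The remaining constraints are straightforward to verify.

Satisfiable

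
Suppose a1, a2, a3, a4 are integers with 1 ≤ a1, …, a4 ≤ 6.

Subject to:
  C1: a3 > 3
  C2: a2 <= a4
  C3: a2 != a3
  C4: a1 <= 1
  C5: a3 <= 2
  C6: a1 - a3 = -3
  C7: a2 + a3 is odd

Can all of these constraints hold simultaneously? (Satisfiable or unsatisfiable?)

From constraint 1: a3 ≥ 4. From constraint 5: a3 ≤ 2. But 2 < 4, so no value of a3 works.

Unsatisfiable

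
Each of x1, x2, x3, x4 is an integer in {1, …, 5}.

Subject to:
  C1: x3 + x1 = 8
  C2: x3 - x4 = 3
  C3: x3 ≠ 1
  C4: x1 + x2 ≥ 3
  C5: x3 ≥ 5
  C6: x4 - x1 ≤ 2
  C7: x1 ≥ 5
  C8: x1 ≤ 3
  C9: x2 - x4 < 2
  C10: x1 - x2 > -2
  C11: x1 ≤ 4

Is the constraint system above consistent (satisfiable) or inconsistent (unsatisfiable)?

Unsatisfiable

From constraint 5: x3 ≥ 5. From constraint 7: x1 ≥ 5. Hence x3 + x1 ≥ 10. But constraint 1 requires x3 + x1 = 8, and 8 < 10. Contradiction.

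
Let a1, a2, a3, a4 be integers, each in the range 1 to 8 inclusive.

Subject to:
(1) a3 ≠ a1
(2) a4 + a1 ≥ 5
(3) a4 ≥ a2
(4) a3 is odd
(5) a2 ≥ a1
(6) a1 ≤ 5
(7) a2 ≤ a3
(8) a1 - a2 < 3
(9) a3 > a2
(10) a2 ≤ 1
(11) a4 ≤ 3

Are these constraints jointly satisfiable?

Unsatisfiable

From constraint 11: a4 ≤ 3. From constraints 5 and 10: a1 ≤ a2 ≤ 1. Hence a4 + a1 ≤ 4. But constraint 2 requires a4 + a1 ≥ 5, and 5 > 4. Contradiction.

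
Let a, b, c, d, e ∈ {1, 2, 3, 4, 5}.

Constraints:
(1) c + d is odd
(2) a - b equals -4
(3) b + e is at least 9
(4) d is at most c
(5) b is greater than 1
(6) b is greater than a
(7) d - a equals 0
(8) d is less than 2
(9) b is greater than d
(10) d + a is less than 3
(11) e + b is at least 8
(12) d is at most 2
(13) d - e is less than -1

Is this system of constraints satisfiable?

Satisfiable

The assignment a = 1, b = 5, c = 2, d = 1, e = 4 works:
  constraint 2 holds since a - b = -4.
  constraint 3 holds since b + e = 9.
  constraint 7 holds since d - a = 0.
The rest check out directly.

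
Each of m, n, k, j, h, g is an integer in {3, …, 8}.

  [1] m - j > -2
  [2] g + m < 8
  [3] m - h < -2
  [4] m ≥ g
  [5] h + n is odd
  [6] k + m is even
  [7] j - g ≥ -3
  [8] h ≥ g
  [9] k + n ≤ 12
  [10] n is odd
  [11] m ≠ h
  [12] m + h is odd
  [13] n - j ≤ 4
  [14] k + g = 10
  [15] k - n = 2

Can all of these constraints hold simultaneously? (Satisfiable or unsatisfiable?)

Take m = 3, n = 5, k = 7, j = 3, h = 8, g = 3. Then constraint 1: m - j = 0; constraint 2: g + m = 6, and every other listed constraint is also met.

Satisfiable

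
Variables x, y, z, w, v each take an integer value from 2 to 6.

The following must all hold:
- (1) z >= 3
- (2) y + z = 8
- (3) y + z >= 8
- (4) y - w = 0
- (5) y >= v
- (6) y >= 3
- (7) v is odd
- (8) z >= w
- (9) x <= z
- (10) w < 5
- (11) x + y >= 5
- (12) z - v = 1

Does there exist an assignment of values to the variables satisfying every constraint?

The assignment x = 4, y = 4, z = 4, w = 4, v = 3 works:
  constraint 2 holds since y + z = 8.
  constraint 3 holds since y + z = 8.
  constraint 4 holds since y - w = 0.
The rest check out directly.

Satisfiable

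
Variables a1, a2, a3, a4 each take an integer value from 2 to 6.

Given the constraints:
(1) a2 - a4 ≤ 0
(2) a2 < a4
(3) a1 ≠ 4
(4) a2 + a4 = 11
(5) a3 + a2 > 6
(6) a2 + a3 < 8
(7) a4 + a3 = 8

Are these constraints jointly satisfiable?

Setting (a1, a2, a3, a4) = (2, 5, 2, 6) satisfies everything: constraint 1: a2 - a4 = -1; constraint 4: a2 + a4 = 11, and the others follow.

Satisfiable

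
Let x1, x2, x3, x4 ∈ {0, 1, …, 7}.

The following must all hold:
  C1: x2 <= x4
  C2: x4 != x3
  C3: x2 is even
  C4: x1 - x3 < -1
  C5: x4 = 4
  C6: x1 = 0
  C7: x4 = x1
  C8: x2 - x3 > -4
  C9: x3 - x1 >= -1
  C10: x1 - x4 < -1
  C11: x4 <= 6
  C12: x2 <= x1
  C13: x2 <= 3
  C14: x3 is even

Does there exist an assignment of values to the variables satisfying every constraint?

Unsatisfiable

Constraint 5 fixes x4 = 4 and constraint 6 fixes x1 = 0, but constraint 7 requires x4 = x1. Since 4 ≠ 0, contradiction.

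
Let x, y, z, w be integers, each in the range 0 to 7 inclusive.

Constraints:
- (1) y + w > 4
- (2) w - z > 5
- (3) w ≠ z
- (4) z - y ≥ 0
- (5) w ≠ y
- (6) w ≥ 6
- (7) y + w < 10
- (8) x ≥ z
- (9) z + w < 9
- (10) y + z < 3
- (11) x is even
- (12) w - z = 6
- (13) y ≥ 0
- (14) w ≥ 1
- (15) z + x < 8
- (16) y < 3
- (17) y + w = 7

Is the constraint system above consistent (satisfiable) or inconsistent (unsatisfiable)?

The assignment x = 4, y = 0, z = 1, w = 7 works:
  constraint 1 holds since y + w = 7.
  constraint 2 holds since w - z = 6.
  constraint 4 holds since z - y = 1.
The rest check out directly.

Satisfiable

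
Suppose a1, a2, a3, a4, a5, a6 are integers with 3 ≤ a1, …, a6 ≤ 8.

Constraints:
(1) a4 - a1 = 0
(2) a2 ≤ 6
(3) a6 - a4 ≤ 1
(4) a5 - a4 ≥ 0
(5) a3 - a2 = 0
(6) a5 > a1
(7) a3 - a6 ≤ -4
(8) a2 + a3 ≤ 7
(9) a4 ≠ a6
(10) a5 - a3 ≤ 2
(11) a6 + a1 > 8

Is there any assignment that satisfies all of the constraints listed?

Constraints 3, 4, 7, and 10 give a5 − a4 ≥ 0, a4 − a6 ≥ -1, a6 − a3 ≥ 4, a3 − a5 ≥ -2.
Adding all 4 inequalities: the left sides telescope to 0, and the right sides sum to 0 + (-1) + 4 + (-2) = 1. So 0 ≥ 1, which is false.

Unsatisfiable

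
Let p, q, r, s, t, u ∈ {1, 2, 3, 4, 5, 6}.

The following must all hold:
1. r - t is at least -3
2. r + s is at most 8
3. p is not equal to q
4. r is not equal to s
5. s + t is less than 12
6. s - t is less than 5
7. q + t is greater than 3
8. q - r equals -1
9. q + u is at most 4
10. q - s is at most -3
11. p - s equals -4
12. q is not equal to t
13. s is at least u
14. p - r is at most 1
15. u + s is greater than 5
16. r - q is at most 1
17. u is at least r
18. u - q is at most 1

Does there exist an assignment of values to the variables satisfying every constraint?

Satisfiable

Setting (p, q, r, s, t, u) = (2, 1, 2, 6, 3, 2) satisfies everything: constraint 1: r - t = -1; constraint 2: r + s = 8, and the others follow.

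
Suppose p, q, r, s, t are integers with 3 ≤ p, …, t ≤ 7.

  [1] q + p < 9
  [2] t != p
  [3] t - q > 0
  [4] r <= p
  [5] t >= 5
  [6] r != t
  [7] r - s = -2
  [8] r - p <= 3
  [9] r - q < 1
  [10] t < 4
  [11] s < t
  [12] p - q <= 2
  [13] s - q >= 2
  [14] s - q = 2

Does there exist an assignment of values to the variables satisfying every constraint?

From constraint 5: t ≥ 5. From constraint 10: t ≤ 3. But 3 < 5, so no value of t works.

Unsatisfiable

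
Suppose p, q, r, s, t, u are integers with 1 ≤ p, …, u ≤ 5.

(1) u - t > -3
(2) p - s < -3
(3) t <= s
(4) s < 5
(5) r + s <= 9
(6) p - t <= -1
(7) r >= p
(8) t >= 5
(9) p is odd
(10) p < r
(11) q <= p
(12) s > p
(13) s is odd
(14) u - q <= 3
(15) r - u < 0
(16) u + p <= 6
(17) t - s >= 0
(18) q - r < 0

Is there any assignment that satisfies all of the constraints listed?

From constraints 3 and 8: s ≥ t and t ≥ 5, so s ≥ 5. From constraint 4: s ≤ 4. But 4 < 5, so no value of s works.

Unsatisfiable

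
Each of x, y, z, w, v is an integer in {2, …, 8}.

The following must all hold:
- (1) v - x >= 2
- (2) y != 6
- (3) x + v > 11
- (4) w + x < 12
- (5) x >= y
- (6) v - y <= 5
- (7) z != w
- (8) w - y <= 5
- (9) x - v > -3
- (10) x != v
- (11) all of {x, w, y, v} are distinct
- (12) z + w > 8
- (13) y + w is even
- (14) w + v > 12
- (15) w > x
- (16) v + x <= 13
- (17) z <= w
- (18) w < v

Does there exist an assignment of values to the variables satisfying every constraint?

Satisfiable

Try x = 5, y = 4, z = 4, w = 6, v = 7.
Check constraint 1: v - x = 2; constraint 3: x + v = 12. The remaining constraints are straightforward to verify.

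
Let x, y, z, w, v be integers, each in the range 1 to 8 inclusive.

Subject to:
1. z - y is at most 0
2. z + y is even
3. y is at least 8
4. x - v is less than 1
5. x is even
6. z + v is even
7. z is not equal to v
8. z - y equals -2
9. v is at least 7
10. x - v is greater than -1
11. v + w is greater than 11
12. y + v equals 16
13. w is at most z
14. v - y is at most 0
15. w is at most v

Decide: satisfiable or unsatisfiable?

Satisfiable

Setting (x, y, z, w, v) = (8, 8, 6, 6, 8) satisfies everything: constraint 1: z - y = -2; constraint 4: x - v = 0, and the others follow.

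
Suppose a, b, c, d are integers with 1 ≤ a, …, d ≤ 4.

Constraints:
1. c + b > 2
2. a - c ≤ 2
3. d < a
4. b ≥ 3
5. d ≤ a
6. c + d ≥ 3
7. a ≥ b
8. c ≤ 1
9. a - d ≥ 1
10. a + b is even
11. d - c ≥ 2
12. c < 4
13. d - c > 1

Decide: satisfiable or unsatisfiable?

Constraints 2, 9, and 11 give d − c ≥ 2, c − a ≥ -2, a − d ≥ 1.
Adding all 3 inequalities: the left sides telescope to 0, and the right sides sum to 2 + (-2) + 1 = 1. So 0 ≥ 1, which is false.

Unsatisfiable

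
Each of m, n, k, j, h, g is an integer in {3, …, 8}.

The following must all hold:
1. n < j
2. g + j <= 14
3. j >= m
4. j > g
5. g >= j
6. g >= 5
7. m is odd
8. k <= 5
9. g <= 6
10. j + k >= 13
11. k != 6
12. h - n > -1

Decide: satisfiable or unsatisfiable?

Unsatisfiable

From constraints 5 and 9: j ≤ g ≤ 6. From constraint 8: k ≤ 5. Hence j + k ≤ 11. But constraint 10 requires j + k ≥ 13, and 13 > 11. Contradiction.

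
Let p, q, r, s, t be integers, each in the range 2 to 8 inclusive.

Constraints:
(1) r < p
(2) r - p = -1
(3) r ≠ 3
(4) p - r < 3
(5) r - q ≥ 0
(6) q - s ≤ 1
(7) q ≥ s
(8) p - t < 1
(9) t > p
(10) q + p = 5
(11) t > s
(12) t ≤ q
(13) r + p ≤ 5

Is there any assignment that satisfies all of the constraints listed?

Unsatisfiable

Constraints 1, 5, 9, and 12 give q ≤ r, r < p, p < t, t ≤ q. Chaining: q ≤ r < p < t ≤ q, which forces q < q — impossible.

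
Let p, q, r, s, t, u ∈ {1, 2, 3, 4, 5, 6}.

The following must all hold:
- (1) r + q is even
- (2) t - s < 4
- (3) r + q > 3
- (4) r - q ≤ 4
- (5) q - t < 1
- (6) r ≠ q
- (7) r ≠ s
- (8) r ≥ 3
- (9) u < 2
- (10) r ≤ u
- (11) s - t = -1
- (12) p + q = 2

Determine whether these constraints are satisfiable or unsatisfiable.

From constraints 8 and 10: u ≥ r and r ≥ 3, so u ≥ 3. From constraint 9: u ≤ 1. But 1 < 3, so no value of u works.

Unsatisfiable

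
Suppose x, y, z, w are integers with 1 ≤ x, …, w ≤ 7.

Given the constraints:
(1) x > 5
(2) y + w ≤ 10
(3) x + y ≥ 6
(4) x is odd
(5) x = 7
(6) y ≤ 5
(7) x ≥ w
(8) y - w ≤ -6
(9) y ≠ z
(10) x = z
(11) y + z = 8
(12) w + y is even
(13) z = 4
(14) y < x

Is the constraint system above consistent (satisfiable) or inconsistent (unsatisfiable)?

Unsatisfiable

Constraint 5 fixes x = 7 and constraint 13 fixes z = 4, but constraint 10 requires x = z. Since 7 ≠ 4, contradiction.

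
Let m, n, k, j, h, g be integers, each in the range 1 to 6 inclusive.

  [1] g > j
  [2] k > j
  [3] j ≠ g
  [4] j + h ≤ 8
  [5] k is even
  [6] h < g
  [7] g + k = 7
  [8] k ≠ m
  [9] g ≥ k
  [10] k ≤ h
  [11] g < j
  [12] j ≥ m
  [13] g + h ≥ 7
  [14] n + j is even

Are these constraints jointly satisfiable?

Constraints 2, 6, 10, and 11 give j < k, k ≤ h, h < g, g < j. Chaining: j < k ≤ h < g < j, which forces j < j — impossible.

Unsatisfiable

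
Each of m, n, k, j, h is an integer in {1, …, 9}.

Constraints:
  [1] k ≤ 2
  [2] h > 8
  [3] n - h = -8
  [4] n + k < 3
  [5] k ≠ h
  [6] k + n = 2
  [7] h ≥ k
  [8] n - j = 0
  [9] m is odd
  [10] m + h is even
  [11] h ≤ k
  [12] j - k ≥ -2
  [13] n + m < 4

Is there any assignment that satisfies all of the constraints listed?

Unsatisfiable

From constraint 2: h ≥ 9. From constraints 1 and 11: h ≤ k and k ≤ 2, so h ≤ 2. But 2 < 9, so no value of h works.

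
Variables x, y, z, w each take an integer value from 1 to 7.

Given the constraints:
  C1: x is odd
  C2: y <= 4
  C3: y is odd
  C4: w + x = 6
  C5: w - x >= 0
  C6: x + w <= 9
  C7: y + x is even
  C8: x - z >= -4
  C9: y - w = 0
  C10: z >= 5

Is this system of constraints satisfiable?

Satisfiable

One satisfying assignment is x = 3, y = 3, z = 6, w = 3.
For the less obvious constraints — constraint 4: w + x = 6; constraint 5: w - x = 0 — and the others hold by inspection.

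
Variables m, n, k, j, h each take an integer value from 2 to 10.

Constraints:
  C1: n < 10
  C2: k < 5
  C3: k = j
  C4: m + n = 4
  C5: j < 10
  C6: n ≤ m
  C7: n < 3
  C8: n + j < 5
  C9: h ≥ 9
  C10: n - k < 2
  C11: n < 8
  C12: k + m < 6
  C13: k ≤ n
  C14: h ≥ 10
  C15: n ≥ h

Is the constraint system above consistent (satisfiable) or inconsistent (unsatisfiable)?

From constraints 14 and 15: n ≥ h and h ≥ 10, so n ≥ 10. From constraint 1: n ≤ 9. But 9 < 10, so no value of n works.

Unsatisfiable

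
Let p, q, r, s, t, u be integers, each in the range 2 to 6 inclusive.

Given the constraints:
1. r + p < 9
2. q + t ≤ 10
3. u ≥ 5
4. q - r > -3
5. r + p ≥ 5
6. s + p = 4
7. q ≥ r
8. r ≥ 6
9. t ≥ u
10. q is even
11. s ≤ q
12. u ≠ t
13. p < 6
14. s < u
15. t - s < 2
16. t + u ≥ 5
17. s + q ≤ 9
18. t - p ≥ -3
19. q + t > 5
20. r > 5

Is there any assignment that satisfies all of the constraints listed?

From constraints 7 and 8: q ≥ r ≥ 6. From constraints 3 and 9: t ≥ u ≥ 5. Hence q + t ≥ 11. But constraint 2 requires q + t ≤ 10, and 10 < 11. Contradiction.

Unsatisfiable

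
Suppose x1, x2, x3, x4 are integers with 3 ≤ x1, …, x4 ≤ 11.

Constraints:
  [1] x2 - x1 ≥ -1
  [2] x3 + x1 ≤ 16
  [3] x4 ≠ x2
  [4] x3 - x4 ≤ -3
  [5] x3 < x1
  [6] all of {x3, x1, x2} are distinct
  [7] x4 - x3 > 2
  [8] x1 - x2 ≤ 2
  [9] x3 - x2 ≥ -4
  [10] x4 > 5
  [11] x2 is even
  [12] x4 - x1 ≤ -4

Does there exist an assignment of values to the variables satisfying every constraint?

Unsatisfiable

Constraints 1, 4, 9, and 12 give x1 − x4 ≥ 4, x4 − x3 ≥ 3, x3 − x2 ≥ -4, x2 − x1 ≥ -1.
Adding all 4 inequalities: the left sides telescope to 0, and the right sides sum to 4 + 3 + (-4) + (-1) = 2. So 0 ≥ 2, which is false.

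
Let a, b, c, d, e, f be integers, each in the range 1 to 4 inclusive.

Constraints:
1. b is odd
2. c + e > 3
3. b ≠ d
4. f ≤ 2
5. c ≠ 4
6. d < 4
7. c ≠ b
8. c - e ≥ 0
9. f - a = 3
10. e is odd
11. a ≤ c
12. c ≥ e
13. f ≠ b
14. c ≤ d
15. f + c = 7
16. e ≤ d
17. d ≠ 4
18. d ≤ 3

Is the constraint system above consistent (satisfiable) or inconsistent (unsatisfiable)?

From constraint 4: f ≤ 2. From constraints 14 and 18: c ≤ d ≤ 3. Hence f + c ≤ 5. But constraint 15 requires f + c = 7, and 7 > 5. Contradiction.

Unsatisfiable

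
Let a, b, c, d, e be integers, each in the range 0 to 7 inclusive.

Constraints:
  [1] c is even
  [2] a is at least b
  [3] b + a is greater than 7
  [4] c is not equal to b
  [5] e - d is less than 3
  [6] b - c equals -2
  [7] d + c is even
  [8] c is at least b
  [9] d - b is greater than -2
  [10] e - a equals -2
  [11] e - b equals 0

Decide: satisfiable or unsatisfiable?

Try a = 6, b = 4, c = 6, d = 4, e = 4.
Check constraint 3: b + a = 10; constraint 5: e - d = 0. The remaining constraints are straightforward to verify.

Satisfiable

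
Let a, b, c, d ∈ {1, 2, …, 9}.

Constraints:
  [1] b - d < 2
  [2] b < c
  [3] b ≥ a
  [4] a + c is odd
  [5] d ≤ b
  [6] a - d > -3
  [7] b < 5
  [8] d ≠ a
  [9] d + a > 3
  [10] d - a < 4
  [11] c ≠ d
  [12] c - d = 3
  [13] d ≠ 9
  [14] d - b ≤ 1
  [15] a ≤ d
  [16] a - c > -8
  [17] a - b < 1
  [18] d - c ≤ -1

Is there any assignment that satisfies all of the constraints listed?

Satisfiable

One satisfying assignment is a = 2, b = 4, c = 7, d = 4.
For the less obvious constraints — constraint 1: b - d = 0; constraint 6: a - d = -2; constraint 9: d + a = 6 — and the others hold by inspection.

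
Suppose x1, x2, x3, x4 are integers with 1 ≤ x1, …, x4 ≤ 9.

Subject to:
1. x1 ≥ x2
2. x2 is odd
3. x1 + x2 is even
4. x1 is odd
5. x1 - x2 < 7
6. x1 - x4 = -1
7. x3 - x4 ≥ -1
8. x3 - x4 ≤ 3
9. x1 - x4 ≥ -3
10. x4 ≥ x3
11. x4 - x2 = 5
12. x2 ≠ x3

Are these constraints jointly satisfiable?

Satisfiable

The assignment x1 = 5, x2 = 1, x3 = 6, x4 = 6 works:
  constraint 5 holds since x1 - x2 = 4.
  constraint 6 holds since x1 - x4 = -1.
The rest check out directly.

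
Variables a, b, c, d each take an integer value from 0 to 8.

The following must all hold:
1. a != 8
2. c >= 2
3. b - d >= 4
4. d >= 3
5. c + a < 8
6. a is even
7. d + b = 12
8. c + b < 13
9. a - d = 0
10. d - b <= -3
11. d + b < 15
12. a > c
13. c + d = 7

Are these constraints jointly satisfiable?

One satisfying assignment is a = 4, b = 8, c = 3, d = 4.
For the less obvious constraints — constraint 3: b - d = 4; constraint 5: c + a = 7 — and the others hold by inspection.

Satisfiable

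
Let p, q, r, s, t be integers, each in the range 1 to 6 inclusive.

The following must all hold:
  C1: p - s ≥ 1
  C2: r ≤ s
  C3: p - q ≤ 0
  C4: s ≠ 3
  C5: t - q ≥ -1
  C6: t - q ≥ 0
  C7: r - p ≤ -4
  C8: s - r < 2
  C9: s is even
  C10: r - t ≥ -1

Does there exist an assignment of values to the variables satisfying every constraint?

Unsatisfiable

Constraints 3, 5, 7, and 10 give t − q ≥ -1, q − p ≥ 0, p − r ≥ 4, r − t ≥ -1.
Adding all 4 inequalities: the left sides telescope to 0, and the right sides sum to (-1) + 0 + 4 + (-1) = 2. So 0 ≥ 2, which is false.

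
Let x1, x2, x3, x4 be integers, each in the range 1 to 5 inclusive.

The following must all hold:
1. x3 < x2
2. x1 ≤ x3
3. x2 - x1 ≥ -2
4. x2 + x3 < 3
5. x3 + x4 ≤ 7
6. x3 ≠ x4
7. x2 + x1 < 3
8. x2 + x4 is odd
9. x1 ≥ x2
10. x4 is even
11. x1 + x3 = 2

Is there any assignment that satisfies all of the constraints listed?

Constraints 1, 2, and 9 give x2 ≤ x1, x1 ≤ x3, x3 < x2. Chaining: x2 ≤ x1 ≤ x3 < x2, which forces x2 < x2 — impossible.

Unsatisfiable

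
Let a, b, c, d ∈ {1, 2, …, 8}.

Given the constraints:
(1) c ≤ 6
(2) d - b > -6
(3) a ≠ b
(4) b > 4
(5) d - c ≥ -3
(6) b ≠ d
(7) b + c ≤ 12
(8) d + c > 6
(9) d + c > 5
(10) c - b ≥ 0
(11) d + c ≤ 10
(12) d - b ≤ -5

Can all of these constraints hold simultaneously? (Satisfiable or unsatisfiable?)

Constraints 5, 10, and 12 give b − d ≥ 5, d − c ≥ -3, c − b ≥ 0.
Adding all 3 inequalities: the left sides telescope to 0, and the right sides sum to 5 + (-3) + 0 = 2. So 0 ≥ 2, which is false.

Unsatisfiable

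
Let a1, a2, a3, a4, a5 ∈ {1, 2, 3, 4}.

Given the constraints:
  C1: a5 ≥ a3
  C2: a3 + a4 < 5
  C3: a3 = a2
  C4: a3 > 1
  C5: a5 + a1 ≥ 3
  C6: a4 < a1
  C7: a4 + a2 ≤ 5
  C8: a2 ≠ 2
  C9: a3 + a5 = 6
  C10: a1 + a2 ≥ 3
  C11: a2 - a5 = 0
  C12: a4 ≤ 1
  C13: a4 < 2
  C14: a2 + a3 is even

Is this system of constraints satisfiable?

The assignment a1 = 2, a2 = 3, a3 = 3, a4 = 1, a5 = 3 works:
  constraint 2 holds since a3 + a4 = 4.
  constraint 5 holds since a5 + a1 = 5.
The rest check out directly.

Satisfiable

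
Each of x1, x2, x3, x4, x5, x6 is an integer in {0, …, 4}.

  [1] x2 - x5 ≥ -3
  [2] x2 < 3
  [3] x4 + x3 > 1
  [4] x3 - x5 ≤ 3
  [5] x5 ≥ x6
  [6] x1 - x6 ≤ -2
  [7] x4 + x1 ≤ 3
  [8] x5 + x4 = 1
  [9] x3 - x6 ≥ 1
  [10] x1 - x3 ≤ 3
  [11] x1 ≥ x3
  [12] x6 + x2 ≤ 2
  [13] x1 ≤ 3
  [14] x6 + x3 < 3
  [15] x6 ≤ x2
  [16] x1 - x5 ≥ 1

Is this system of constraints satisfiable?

Unsatisfiable

Constraints 4, 6, 9, and 16 give x5 − x3 ≥ -3, x3 − x6 ≥ 1, x6 − x1 ≥ 2, x1 − x5 ≥ 1.
Adding all 4 inequalities: the left sides telescope to 0, and the right sides sum to (-3) + 1 + 2 + 1 = 1. So 0 ≥ 1, which is false.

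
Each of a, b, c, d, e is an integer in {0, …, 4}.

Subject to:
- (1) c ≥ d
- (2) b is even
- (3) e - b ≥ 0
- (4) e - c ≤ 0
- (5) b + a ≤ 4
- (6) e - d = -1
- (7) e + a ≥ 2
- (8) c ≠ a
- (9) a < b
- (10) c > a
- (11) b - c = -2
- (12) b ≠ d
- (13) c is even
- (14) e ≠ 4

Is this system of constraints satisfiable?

Satisfiable

One satisfying assignment is a = 0, b = 2, c = 4, d = 3, e = 2.
For the less obvious constraints — constraint 3: e - b = 0; constraint 4: e - c = -2; constraint 5: b + a = 2 — and the others hold by inspection.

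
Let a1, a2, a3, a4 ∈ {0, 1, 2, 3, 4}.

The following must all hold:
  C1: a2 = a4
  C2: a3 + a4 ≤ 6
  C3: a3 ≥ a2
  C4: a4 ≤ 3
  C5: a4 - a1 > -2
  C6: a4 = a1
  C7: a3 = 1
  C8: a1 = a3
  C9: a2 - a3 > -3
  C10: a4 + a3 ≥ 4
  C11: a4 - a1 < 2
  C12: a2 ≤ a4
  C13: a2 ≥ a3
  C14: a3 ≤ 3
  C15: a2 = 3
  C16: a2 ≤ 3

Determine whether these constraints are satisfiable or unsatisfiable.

Constraint 15 fixes a2 = 3 and constraint 7 fixes a3 = 1. Constraints 1, 6, and 8 give a2 = a4 = a1 = a3, so a2 = a3. But 3 ≠ 1 — contradiction.

Unsatisfiable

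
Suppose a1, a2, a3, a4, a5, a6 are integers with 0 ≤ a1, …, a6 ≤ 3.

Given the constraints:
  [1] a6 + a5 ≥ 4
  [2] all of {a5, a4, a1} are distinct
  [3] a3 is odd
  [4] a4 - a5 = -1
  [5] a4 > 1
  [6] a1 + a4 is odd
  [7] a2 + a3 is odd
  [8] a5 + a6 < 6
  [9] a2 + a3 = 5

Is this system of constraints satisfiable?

Satisfiable

The assignment a1 = 1, a2 = 2, a3 = 3, a4 = 2, a5 = 3, a6 = 1 works:
  constraint 1 holds since a6 + a5 = 4.
  constraint 4 holds since a4 - a5 = -1.
  constraint 8 holds since a5 + a6 = 4.
The rest check out directly.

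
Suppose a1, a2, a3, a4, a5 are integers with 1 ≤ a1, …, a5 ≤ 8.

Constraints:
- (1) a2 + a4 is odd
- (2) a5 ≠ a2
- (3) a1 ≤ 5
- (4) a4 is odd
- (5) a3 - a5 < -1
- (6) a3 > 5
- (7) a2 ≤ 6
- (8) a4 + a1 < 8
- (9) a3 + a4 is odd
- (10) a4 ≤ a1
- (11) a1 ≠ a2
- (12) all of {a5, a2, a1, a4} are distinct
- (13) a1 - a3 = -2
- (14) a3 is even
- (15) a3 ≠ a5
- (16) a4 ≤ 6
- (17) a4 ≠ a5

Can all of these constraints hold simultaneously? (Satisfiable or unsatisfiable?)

Setting (a1, a2, a3, a4, a5) = (4, 2, 6, 1, 8) satisfies everything: constraint 5: a3 - a5 = -2; constraint 8: a4 + a1 = 5, and the others follow.

Satisfiable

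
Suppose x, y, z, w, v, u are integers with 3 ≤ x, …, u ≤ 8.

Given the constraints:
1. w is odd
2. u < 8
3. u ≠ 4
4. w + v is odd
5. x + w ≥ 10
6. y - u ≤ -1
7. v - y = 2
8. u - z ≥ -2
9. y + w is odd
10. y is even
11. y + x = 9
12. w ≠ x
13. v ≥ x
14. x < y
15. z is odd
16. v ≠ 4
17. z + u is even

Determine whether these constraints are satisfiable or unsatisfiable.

Take x = 3, y = 6, z = 7, w = 7, v = 8, u = 7. Then constraint 5: x + w = 10; constraint 6: y - u = -1, and every other listed constraint is also met.

Satisfiable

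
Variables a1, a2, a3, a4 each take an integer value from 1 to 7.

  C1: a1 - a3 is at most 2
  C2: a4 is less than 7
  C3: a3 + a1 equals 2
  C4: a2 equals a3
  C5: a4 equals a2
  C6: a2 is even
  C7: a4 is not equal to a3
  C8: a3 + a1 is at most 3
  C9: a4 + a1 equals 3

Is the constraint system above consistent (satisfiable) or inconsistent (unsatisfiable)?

From constraints 4 and 5, a4 = a2 = a3, so a4 = a3. But constraint 7 says a4 ≠ a3. Contradiction.

Unsatisfiable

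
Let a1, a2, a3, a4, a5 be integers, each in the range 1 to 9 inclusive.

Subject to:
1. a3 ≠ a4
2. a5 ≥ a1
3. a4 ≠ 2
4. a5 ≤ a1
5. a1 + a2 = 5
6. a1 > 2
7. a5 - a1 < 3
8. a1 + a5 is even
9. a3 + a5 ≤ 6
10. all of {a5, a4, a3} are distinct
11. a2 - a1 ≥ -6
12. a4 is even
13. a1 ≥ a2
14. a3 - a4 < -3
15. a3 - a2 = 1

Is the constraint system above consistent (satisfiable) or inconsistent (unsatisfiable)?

Setting (a1, a2, a3, a4, a5) = (4, 1, 2, 6, 4) satisfies everything: constraint 5: a1 + a2 = 5; constraint 7: a5 - a1 = 0, and the others follow.

Satisfiable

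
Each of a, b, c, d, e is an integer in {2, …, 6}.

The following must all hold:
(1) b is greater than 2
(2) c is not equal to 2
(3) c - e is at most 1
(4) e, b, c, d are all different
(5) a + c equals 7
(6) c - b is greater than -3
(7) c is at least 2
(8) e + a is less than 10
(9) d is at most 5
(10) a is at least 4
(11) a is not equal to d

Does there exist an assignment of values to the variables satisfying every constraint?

Setting (a, b, c, d, e) = (4, 4, 3, 2, 5) satisfies everything: constraint 3: c - e = -2; constraint 5: a + c = 7, and the others follow.

Satisfiable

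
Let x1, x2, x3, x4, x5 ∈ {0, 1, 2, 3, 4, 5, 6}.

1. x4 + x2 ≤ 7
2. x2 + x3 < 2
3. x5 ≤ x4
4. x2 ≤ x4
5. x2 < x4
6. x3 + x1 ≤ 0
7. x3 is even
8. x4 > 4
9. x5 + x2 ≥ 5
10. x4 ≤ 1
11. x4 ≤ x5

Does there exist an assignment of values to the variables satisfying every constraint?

Unsatisfiable

From constraint 8: x4 ≥ 5. From constraint 10: x4 ≤ 1. But 1 < 5, so no value of x4 works.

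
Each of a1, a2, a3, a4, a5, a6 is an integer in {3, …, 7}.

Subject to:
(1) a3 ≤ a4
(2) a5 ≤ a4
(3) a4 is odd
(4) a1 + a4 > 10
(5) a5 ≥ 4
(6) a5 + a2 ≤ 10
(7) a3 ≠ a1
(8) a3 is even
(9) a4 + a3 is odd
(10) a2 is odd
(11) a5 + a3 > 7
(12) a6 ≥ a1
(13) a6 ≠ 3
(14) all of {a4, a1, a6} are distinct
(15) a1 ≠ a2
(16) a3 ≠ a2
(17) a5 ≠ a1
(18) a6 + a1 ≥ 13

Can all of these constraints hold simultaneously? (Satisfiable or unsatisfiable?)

Take a1 = 6, a2 = 5, a3 = 4, a4 = 5, a5 = 4, a6 = 7. Then constraint 4: a1 + a4 = 11; constraint 6: a5 + a2 = 9, and every other listed constraint is also met.

Satisfiable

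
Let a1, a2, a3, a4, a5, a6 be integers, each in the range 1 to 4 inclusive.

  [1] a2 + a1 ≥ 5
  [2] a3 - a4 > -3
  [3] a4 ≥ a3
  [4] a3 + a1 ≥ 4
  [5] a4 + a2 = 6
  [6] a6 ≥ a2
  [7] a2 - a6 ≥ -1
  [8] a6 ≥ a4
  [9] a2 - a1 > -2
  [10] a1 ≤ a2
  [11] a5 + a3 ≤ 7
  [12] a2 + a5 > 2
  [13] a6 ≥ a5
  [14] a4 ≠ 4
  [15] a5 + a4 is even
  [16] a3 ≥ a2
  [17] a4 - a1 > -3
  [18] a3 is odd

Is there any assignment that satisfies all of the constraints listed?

The assignment a1 = 3, a2 = 3, a3 = 3, a4 = 3, a5 = 1, a6 = 4 works:
  constraint 1 holds since a2 + a1 = 6.
  constraint 2 holds since a3 - a4 = 0.
The rest check out directly.

Satisfiable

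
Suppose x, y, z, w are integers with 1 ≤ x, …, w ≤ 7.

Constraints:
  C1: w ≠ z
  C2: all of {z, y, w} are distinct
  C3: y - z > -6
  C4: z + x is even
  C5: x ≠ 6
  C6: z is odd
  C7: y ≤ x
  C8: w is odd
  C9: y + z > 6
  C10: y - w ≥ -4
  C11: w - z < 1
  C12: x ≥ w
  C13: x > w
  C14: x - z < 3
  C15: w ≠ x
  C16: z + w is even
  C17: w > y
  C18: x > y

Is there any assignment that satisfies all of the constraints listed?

Try x = 7, y = 2, z = 7, w = 5.
Check constraint 3: y - z = -5; constraint 9: y + z = 9; constraint 10: y - w = -3. The remaining constraints are straightforward to verify.

Satisfiable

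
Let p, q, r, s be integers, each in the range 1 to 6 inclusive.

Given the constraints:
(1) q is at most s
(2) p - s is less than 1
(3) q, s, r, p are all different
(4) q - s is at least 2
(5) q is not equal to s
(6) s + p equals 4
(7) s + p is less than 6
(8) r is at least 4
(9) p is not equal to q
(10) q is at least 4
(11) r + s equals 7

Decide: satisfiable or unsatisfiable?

From constraint 8: r ≥ 4. From constraints 1 and 10: s ≥ q ≥ 4. Hence r + s ≥ 8. But constraint 11 requires r + s = 7, and 7 < 8. Contradiction.

Unsatisfiable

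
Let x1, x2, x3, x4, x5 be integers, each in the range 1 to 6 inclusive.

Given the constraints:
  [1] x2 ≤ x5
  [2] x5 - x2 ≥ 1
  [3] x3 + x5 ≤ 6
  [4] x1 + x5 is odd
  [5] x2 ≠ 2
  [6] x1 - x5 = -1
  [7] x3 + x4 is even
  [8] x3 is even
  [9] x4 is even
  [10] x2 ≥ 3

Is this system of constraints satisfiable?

The assignment x1 = 3, x2 = 3, x3 = 2, x4 = 6, x5 = 4 works:
  constraint 2 holds since x5 - x2 = 1.
  constraint 3 holds since x3 + x5 = 6.
  constraint 6 holds since x1 - x5 = -1.
The rest check out directly.

Satisfiable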